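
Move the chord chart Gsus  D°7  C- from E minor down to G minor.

Bbsus F°7 Eb-

E minor down to G minor is a major sixth; each chord root moves by that interval while the quality stays the same.
Gsus: root G down a major sixth → Bb, giving Bbsus.
D°7: root D down a major sixth → F, giving F°7.
C-: root C down a major sixth → Eb, giving Eb-.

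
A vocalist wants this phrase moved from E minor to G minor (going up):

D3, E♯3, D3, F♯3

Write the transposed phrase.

F3 G#3 F3 A3

E minor to G minor up is a minor third, so every note moves up by that interval.
D3 -> F3
E#3 -> G#3
D3 -> F3
F#3 -> A3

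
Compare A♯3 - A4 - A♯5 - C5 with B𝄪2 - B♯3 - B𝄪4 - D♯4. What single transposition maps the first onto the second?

down a diminished seventh

From A#3 to B##2 is 7 letter names — a seventh of some quality.
B##2 to A#3 is 9 semitones, which makes it a diminished seventh; the second version is lower, so the direction is down.
Checking another pair — C5 → D#4 — gives the same interval.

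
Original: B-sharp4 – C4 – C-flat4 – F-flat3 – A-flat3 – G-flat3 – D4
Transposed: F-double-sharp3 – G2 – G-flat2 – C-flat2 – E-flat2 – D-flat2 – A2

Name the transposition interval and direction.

down a perfect eleventh

Take the first pair: B#4 → F##3. B to F spans 11 letter names, so the interval is some kind of eleventh.
F##3 to B#4 is 17 semitones, which makes it a perfect eleventh; the second version is lower, so the direction is down.
Checking another pair — D4 → A2 — gives the same interval.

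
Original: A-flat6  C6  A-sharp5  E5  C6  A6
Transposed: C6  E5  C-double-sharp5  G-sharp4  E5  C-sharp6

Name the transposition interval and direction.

down a minor sixth

From Ab6 to C6 is 6 letter names — a sixth of some quality.
C6 to Ab6 is 8 semitones, which makes it a minor sixth; the second version is lower, so the direction is down.
Checking another pair — A6 → C#6 — gives the same interval.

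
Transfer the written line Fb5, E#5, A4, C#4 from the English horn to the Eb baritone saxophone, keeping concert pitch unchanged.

Gb6 F##6 B5 D#5

First find concert pitch: the English horn sounds a perfect fifth below written, so Fb5 E#5 A4 C#4 sounds Bbb4 A#4 D4 F#3.
Then write for Eb baritone saxophone: it sounds a major thirteenth below written, so the part must be a major thirteenth above concert.
Bbb4 → Gb6
A#4 → F##6
D4 → B5
F#3 → D#5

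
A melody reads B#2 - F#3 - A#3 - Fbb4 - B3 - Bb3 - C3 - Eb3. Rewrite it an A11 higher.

E##4 B#4 D##5 Bbb5 E#5 E5 F#4 A4

An augmented eleventh up from B#2 gives E##4.
An augmented eleventh up from F#3 gives B#4.
An augmented eleventh up from A#3 gives D##5.
An augmented eleventh up from Fbb4 gives Bbb5.
An augmented eleventh up from B3 gives E#5.
Bb3 up an augmented eleventh is E5.
C3: an eleventh up reaches F, and 18 semitones makes it F#4.
Eb3: an eleventh up reaches A, and 18 semitones makes it A4.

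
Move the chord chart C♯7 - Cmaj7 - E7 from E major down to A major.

F#7 Fmaj7 A7

E major down to A major is a perfect fifth; each chord root moves by that interval while the quality stays the same.
C♯7: root C♯ down a perfect fifth → F#, giving F#7.
Cmaj7: root C down a perfect fifth → F, giving Fmaj7.
E7: root E down a perfect fifth → A, giving A7.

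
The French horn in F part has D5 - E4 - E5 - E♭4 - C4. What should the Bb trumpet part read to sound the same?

A4 B3 B4 Bb3 G3

First find concert pitch: the French horn in F sounds a perfect fifth below written, so D5 E4 E5 E♭4 C4 sounds G4 A3 A4 Ab3 F3.
Then write for Bb trumpet: it sounds a major second below written, so the part must be a major second above concert.
G4 → A4
A3 → B3
A4 → B4
Ab3 → Bb3
F3 → G3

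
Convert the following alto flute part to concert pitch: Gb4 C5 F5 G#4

The alto flute sounds a perfect fourth below written, so transpose each written note down a perfect fourth.
Gb4 gives Db4
C5 gives G4
F5 gives C5
G#4 gives D#4

Db4 G4 C5 D#4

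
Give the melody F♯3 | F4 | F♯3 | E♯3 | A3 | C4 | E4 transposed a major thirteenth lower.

A1 Ab2 A1 G#1 C2 Eb2 G2

F#3 -> A1
F4 -> Ab2
F#3 -> A1
E#3 -> G#1
A3 -> C2
C4 -> Eb2
E4 -> G2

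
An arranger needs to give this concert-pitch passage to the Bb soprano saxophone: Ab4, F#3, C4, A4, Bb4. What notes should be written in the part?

Bb4 G#3 D4 B4 C5

The Bb soprano saxophone sounds a major second below written, so the written part must be a major second above concert — transpose each note up.
Ab4 becomes Bb4
F#3 becomes G#3
C4 becomes D4
A4 becomes B4
Bb4 becomes C5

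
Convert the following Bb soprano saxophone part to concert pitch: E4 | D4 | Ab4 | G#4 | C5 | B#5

Written C4 on the Bb soprano saxophone sounds as Bb3, a major second lower; apply that shift to every note.
E4 -> D4
D4 -> C4
Ab4 -> Gb4
G#4 -> F#4
C5 -> Bb4
B#5 -> A#5

D4 C4 Gb4 F#4 Bb4 A#5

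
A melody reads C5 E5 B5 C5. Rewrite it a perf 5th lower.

F4 A4 E5 F4

C5 down a perfect fifth is F4.
E5 down a perfect fifth is A4.
A perfect fifth down from B5 gives E5.
C5: a fifth down reaches F, and 7 semitones makes it F4.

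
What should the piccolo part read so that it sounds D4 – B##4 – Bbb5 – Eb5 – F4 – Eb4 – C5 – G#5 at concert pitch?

D3 B##3 Bbb4 Eb4 F3 Eb3 C4 G#4

The piccolo sounds a perfect octave above written, so the written part must be a perfect octave below concert — transpose each note down.
D4 becomes D3
B##4 becomes B##3
Bbb5 becomes Bbb4
Eb5 becomes Eb4
F4 becomes F3
Eb4 becomes Eb3
C5 becomes C4
G#5 becomes G#4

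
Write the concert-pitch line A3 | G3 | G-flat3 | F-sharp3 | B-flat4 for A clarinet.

C4 Bb3 Bbb3 A3 Db5

The A clarinet sounds a minor third below written, so the written part must be a minor third above concert — transpose each note up.
A3 to C4
G3 to Bb3
Gb3 to Bbb3
F#3 to A3
Bb4 to Db5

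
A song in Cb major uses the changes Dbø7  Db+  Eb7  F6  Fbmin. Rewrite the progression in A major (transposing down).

Bø7 B+ C#7 D#6 Dmin

Cb major down to A major is a diminished third; each chord root moves by that interval while the quality stays the same.
Dbø7: root Db down a diminished third → B, giving Bø7.
Db+: root Db down a diminished third → B, giving B+.
Eb7: root Eb down a diminished third → C#, giving C#7.
F6: root F down a diminished third → D#, giving D#6.
Fbmin: root Fb down a diminished third → D, giving Dmin.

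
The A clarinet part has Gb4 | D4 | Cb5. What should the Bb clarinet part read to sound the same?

First find concert pitch: the A clarinet sounds a minor third below written, so Gb4 D4 Cb5 sounds Eb4 B3 Ab4.
Then write for Bb clarinet: it sounds a major second below written, so the part must be a major second above concert.
Eb4 → F4
B3 → C#4
Ab4 → Bb4

F4 C#4 Bb4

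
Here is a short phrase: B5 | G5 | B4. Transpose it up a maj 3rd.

B5: a third up reaches D, and 4 semitones makes it D#6.
A major third up from G5 gives B5.
A major third up from B4 gives D#5.

D#6 B5 D#5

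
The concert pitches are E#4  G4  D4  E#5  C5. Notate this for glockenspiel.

E#2 G2 D2 E#3 C3

The glockenspiel sounds a perfect fifteenth above written, so the written part must be a perfect fifteenth below concert — transpose each note down.
E#4 → E#2
G4 → G2
D4 → D2
E#5 → E#3
C5 → C3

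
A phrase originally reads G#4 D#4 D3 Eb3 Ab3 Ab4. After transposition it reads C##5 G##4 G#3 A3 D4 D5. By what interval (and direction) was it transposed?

Take the first pair: G#4 → C##5. G to C spans 4 letter names, so the interval is some kind of fourth.
G#4 to C##5 is 6 semitones, which makes it an augmented fourth; the second version is higher, so the direction is up.
Checking another pair — Ab4 → D5 — gives the same interval.

up an augmented fourth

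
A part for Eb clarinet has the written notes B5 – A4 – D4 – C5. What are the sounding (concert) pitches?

D6 C5 F4 Eb5

Written C4 on the Eb clarinet sounds as Eb4, a minor third higher; apply that shift to every note.
B5 → D6
A4 → C5
D4 → F4
C5 → Eb5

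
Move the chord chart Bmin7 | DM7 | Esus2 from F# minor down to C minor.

Fmin7 AbM7 Bbsus2

F# minor down to C minor is an augmented fourth; each chord root moves by that interval while the quality stays the same.
Bmin7: root B down an augmented fourth → F, giving Fmin7.
DM7: root D down an augmented fourth → Ab, giving AbM7.
Esus2: root E down an augmented fourth → Bb, giving Bbsus2.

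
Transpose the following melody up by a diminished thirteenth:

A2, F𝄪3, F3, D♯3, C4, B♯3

A diminished thirteenth up from A2 gives Fb4.
A diminished thirteenth up from F##3 gives D5.
A diminished thirteenth up from F3 gives Dbb5.
A diminished thirteenth up from D#3 gives Bb4.
C4: a thirteenth up reaches A, and 19 semitones makes it Abb5.
A diminished thirteenth up from B#3 gives G5.

Fb4 D5 Dbb5 Bb4 Abb5 G5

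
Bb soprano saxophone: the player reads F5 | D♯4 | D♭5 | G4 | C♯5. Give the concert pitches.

Eb5 C#4 Cb5 F4 B4

The Bb soprano saxophone sounds a major second below written, so transpose each written note down a major second.
F5 to Eb5
D#4 to C#4
Db5 to Cb5
G4 to F4
C#5 to B4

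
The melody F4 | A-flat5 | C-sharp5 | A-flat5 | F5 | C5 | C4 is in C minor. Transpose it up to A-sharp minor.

D#5 F#6 A##5 F#6 D#6 A#5 A#4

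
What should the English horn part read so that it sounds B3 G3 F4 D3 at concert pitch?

Written C4 sounds as F3 on the English horn, so concert pitches are written a perfect fifth up.
B3 → F#4
G3 → D4
F4 → C5
D3 → A3

F#4 D4 C5 A3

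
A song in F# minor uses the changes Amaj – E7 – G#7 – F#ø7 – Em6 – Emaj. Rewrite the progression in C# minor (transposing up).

Emaj B7 D#7 C#ø7 Bm6 Bmaj

F# minor up to C# minor is a perfect fifth; each chord root moves by that interval while the quality stays the same.
Amaj: root A up a perfect fifth → E, giving Emaj.
E7: root E up a perfect fifth → B, giving B7.
G#7: root G# up a perfect fifth → D#, giving D#7.
F#ø7: root F# up a perfect fifth → C#, giving C#ø7.
Em6: root E up a perfect fifth → B, giving Bm6.
Emaj: root E up a perfect fifth → B, giving Bmaj.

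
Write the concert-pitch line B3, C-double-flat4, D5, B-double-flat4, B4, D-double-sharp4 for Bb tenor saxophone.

C#5 Dbb5 E6 Cb6 C#6 E##5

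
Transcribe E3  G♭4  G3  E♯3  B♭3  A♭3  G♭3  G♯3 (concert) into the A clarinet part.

Written C4 sounds as A3 on the A clarinet, so concert pitches are written a minor third up.
E3 to G3
Gb4 to Bbb4
G3 to Bb3
E#3 to G#3
Bb3 to Db4
Ab3 to Cb4
Gb3 to Bbb3
G#3 to B3

G3 Bbb4 Bb3 G#3 Db4 Cb4 Bbb3 B3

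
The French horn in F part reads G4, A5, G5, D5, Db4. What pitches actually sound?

C4 D5 C5 G4 Gb3

Written C4 on the French horn in F sounds as F3, a perfect fifth lower; apply that shift to every note.
G4 -> C4
A5 -> D5
G5 -> C5
D5 -> G4
Db4 -> Gb3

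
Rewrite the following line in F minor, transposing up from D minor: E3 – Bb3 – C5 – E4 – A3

From D up to F is a minor third; apply that to each pitch.
E3 -> G3
Bb3 -> Db4
C5 -> Eb5
E4 -> G4
A3 -> C4

G3 Db4 Eb5 G4 C4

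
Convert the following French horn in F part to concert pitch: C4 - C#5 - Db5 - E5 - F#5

F3 F#4 Gb4 A4 B4

Written C4 on the French horn in F sounds as F3, a perfect fifth lower; apply that shift to every note.
C4 becomes F3
C#5 becomes F#4
Db5 becomes Gb4
E5 becomes A4
F#5 becomes B4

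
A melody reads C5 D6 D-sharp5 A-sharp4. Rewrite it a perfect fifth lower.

C5 to F4
D6 to G5
D#5 to G#4
A#4 to D#4

F4 G5 G#4 D#4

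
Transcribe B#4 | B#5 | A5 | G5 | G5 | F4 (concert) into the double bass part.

The double bass sounds a perfect octave below written, so the written part must be a perfect octave above concert — transpose each note up.
B#4 to B#5
B#5 to B#6
A5 to A6
G5 to G6
G5 to G6
F4 to F5

B#5 B#6 A6 G6 G6 F5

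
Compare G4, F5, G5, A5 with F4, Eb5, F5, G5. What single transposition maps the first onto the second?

down a major second

Take the first pair: G4 → F4. G to F spans 2 letter names, so the interval is some kind of second.
F4 to G4 is 2 semitones, which makes it a major second; the second version is lower, so the direction is down.
Checking another pair — A5 → G5 — gives the same interval.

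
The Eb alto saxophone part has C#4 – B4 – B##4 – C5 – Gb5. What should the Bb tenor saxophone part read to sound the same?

F#4 E5 E##5 F5 Cb6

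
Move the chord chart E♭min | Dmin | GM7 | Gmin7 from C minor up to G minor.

C minor up to G minor is a perfect fifth; each chord root moves by that interval while the quality stays the same.
E♭min: root E♭ up a perfect fifth → Bb, giving Bbmin.
Dmin: root D up a perfect fifth → A, giving Amin.
GM7: root G up a perfect fifth → D, giving DM7.
Gmin7: root G up a perfect fifth → D, giving Dmin7.

Bbmin Amin DM7 Dmin7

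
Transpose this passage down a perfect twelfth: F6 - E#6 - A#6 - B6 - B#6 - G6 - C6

Bb4 A#4 D#5 E5 E#5 C5 F4

F6 becomes Bb4
E#6 becomes A#4
A#6 becomes D#5
B6 becomes E5
B#6 becomes E#5
G6 becomes C5
C6 becomes F4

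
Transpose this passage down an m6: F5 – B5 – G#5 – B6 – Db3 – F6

F5 to A4
B5 to D#5
G#5 to B#4
B6 to D#6
Db3 to F2
F6 to A5

A4 D#5 B#4 D#6 F2 A5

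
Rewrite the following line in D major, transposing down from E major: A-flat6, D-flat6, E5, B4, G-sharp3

From E down to D is a major second; apply that to each pitch.
Ab6 becomes Gb6
Db6 becomes Cb6
E5 becomes D5
B4 becomes A4
G#3 becomes F#3

Gb6 Cb6 D5 A4 F#3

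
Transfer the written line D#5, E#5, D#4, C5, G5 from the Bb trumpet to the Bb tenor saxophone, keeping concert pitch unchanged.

D#6 E#6 D#5 C6 G6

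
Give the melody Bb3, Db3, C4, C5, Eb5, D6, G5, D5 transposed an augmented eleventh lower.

Fb2 Abb1 Gb2 Gb3 Bbb3 Ab4 Db4 Ab3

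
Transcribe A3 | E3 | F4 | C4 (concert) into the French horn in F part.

The French horn in F sounds a perfect fifth below written, so the written part must be a perfect fifth above concert — transpose each note up.
A3 -> E4
E3 -> B3
F4 -> C5
C4 -> G4

E4 B3 C5 G4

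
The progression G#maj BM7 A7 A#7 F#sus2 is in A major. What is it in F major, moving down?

Emaj GM7 F7 F#7 Dsus2

A major down to F major is a major third; each chord root moves by that interval while the quality stays the same.
G#maj: root G# down a major third → E, giving Emaj.
BM7: root B down a major third → G, giving GM7.
A7: root A down a major third → F, giving F7.
A#7: root A# down a major third → F#, giving F#7.
F#sus2: root F# down a major third → D, giving Dsus2.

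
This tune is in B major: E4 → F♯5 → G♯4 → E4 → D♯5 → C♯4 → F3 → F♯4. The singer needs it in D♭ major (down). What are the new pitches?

Gb3 Ab4 Bb3 Gb3 F4 Eb3 Abb2 Ab3

B major to D♭ major down is an augmented sixth, so every note moves down by that interval.
E4 -> Gb3
F#5 -> Ab4
G#4 -> Bb3
E4 -> Gb3
D#5 -> F4
C#4 -> Eb3
F3 -> Abb2
F#4 -> Ab3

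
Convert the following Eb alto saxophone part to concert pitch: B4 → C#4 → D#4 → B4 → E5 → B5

Written C4 on the Eb alto saxophone sounds as Eb3, a major sixth lower; apply that shift to every note.
B4 gives D4
C#4 gives E3
D#4 gives F#3
B4 gives D4
E5 gives G4
B5 gives D5

D4 E3 F#3 D4 G4 D5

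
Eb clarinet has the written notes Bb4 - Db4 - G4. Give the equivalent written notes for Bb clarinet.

Eb5 Gb4 C5

First find concert pitch: the Eb clarinet sounds a minor third above written, so Bb4 Db4 G4 sounds Db5 Fb4 Bb4.
Then write for Bb clarinet: it sounds a major second below written, so the part must be a major second above concert.
Db5 → Eb5
Fb4 → Gb4
Bb4 → C5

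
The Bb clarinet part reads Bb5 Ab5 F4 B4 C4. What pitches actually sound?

Ab5 Gb5 Eb4 A4 Bb3

The Bb clarinet sounds a major second below written, so transpose each written note down a major second.
Bb5 gives Ab5
Ab5 gives Gb5
F4 gives Eb4
B4 gives A4
C4 gives Bb3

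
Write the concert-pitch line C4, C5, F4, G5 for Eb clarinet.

A3 A4 D4 E5

Written C4 sounds as Eb4 on the Eb clarinet, so concert pitches are written a minor third down.
C4 becomes A3
C5 becomes A4
F4 becomes D4
G5 becomes E5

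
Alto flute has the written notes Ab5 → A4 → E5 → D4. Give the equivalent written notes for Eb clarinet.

C5 C#4 G#4 F#3

First find concert pitch: the alto flute sounds a perfect fourth below written, so Ab5 A4 E5 D4 sounds Eb5 E4 B4 A3.
Then write for Eb clarinet: it sounds a minor third above written, so the part must be a minor third below concert.
Eb5 → C5
E4 → C#4
B4 → G#4
A3 → F#3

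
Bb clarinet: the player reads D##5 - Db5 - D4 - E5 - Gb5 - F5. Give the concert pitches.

The Bb clarinet sounds a major second below written, so transpose each written note down a major second.
D##5 -> C##5
Db5 -> Cb5
D4 -> C4
E5 -> D5
Gb5 -> Fb5
F5 -> Eb5

C##5 Cb5 C4 D5 Fb5 Eb5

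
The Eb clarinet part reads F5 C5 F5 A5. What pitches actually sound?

Ab5 Eb5 Ab5 C6

Written C4 on the Eb clarinet sounds as Eb4, a minor third higher; apply that shift to every note.
F5 → Ab5
C5 → Eb5
F5 → Ab5
A5 → C6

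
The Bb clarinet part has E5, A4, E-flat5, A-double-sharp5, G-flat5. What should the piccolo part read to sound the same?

First find concert pitch: the Bb clarinet sounds a major second below written, so E5 A4 E-flat5 A-double-sharp5 G-flat5 sounds D5 G4 Db5 G##5 Fb5.
Then write for piccolo: it sounds a perfect octave above written, so the part must be a perfect octave below concert.
D5 → D4
G4 → G3
Db5 → Db4
G##5 → G##4
Fb5 → Fb4

D4 G3 Db4 G##4 Fb4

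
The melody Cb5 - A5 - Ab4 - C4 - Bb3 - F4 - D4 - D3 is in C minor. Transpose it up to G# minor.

G5 E#6 E5 G#4 F#4 C#5 A#4 A#3

From C up to G# is an augmented fifth; apply that to each pitch.
Cb5 → G5
A5 → E#6
Ab4 → E5
C4 → G#4
Bb3 → F#4
F4 → C#5
D4 → A#4
D3 → A#3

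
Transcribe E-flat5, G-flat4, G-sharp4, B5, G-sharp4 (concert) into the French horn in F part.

Bb5 Db5 D#5 F#6 D#5

Written C4 sounds as F3 on the French horn in F, so concert pitches are written a perfect fifth up.
Eb5 gives Bb5
Gb4 gives Db5
G#4 gives D#5
B5 gives F#6
G#4 gives D#5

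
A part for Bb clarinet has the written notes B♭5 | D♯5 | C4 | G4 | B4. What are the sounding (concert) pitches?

Ab5 C#5 Bb3 F4 A4

The Bb clarinet sounds a major second below written, so transpose each written note down a major second.
Bb5 gives Ab5
D#5 gives C#5
C4 gives Bb3
G4 gives F4
B4 gives A4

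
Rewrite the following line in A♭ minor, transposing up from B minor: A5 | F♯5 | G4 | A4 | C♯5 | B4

Gb6 Eb6 Fb5 Gb5 Bb5 Ab5

B minor to A♭ minor up is a diminished seventh, so every note moves up by that interval.
A5 → Gb6
F#5 → Eb6
G4 → Fb5
A4 → Gb5
C#5 → Bb5
B4 → Ab5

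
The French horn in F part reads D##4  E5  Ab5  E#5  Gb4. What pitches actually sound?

G##3 A4 Db5 A#4 Cb4

The French horn in F sounds a perfect fifth below written, so transpose each written note down a perfect fifth.
D##4 to G##3
E5 to A4
Ab5 to Db5
E#5 to A#4
Gb4 to Cb4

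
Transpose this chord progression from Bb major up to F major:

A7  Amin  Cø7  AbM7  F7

E7 Emin Gø7 EbM7 C7

Bb major up to F major is a perfect fifth; each chord root moves by that interval while the quality stays the same.
A7: root A up a perfect fifth → E, giving E7.
Amin: root A up a perfect fifth → E, giving Emin.
Cø7: root C up a perfect fifth → G, giving Gø7.
AbM7: root Ab up a perfect fifth → Eb, giving EbM7.
F7: root F up a perfect fifth → C, giving C7.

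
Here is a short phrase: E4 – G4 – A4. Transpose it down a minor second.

D#4 F#4 G#4

A minor second down from E4 gives D#4.
A minor second down from G4 gives F#4.
A4 down a minor second is G#4.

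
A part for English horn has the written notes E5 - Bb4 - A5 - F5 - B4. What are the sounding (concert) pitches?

A4 Eb4 D5 Bb4 E4

The English horn sounds a perfect fifth below written, so transpose each written note down a perfect fifth.
E5 becomes A4
Bb4 becomes Eb4
A5 becomes D5
F5 becomes Bb4
B4 becomes E4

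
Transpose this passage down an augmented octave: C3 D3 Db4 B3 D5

Cb2 Db2 Dbb3 Bb2 Db4

C3: an octave down reaches C, and 13 semitones makes it Cb2.
D3 down an augmented octave is Db2.
Db4: an octave down reaches D, and 13 semitones makes it Dbb3.
B3 down an augmented octave is Bb2.
An augmented octave down from D5 gives Db4.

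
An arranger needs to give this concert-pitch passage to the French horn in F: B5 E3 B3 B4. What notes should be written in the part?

F#6 B3 F#4 F#5

The French horn in F sounds a perfect fifth below written, so the written part must be a perfect fifth above concert — transpose each note up.
B5 to F#6
E3 to B3
B3 to F#4
B4 to F#5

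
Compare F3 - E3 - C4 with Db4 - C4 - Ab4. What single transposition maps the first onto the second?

Take the first pair: F3 → Db4. F to D spans 6 letter names, so the interval is some kind of sixth.
F3 to Db4 is 8 semitones, which makes it a minor sixth; the second version is higher, so the direction is up.
Checking another pair — C4 → Ab4 — gives the same interval.

up a minor sixth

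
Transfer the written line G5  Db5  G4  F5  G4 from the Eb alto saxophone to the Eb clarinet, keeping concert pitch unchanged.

G4 Db4 G3 F4 G3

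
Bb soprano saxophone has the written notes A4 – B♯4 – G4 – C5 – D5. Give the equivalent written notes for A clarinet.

Bb4 C#5 Ab4 Db5 Eb5

First find concert pitch: the Bb soprano saxophone sounds a major second below written, so A4 B♯4 G4 C5 D5 sounds G4 A#4 F4 Bb4 C5.
Then write for A clarinet: it sounds a minor third below written, so the part must be a minor third above concert.
G4 → Bb4
A#4 → C#5
F4 → Ab4
Bb4 → Db5
C5 → Eb5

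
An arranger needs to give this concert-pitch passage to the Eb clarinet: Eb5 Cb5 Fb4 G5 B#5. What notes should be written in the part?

Written C4 sounds as Eb4 on the Eb clarinet, so concert pitches are written a minor third down.
Eb5 -> C5
Cb5 -> Ab4
Fb4 -> Db4
G5 -> E5
B#5 -> G##5

C5 Ab4 Db4 E5 G##5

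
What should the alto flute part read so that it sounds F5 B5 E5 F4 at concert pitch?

Written C4 sounds as G3 on the alto flute, so concert pitches are written a perfect fourth up.
F5 → Bb5
B5 → E6
E5 → A5
F4 → Bb4

Bb5 E6 A5 Bb4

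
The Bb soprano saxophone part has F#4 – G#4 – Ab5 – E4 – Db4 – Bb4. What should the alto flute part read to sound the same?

First find concert pitch: the Bb soprano saxophone sounds a major second below written, so F#4 G#4 Ab5 E4 Db4 Bb4 sounds E4 F#4 Gb5 D4 Cb4 Ab4.
Then write for alto flute: it sounds a perfect fourth below written, so the part must be a perfect fourth above concert.
E4 → A4
F#4 → B4
Gb5 → Cb6
D4 → G4
Cb4 → Fb4
Ab4 → Db5

A4 B4 Cb6 G4 Fb4 Db5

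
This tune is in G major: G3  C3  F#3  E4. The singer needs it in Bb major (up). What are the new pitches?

From G up to Bb is a minor third; apply that to each pitch.
G3 → Bb3
C3 → Eb3
F#3 → A3
E4 → G4

Bb3 Eb3 A3 G4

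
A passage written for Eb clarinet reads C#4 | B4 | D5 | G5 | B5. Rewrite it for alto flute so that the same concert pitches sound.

First find concert pitch: the Eb clarinet sounds a minor third above written, so C#4 B4 D5 G5 B5 sounds E4 D5 F5 Bb5 D6.
Then write for alto flute: it sounds a perfect fourth below written, so the part must be a perfect fourth above concert.
E4 → A4
D5 → G5
F5 → Bb5
Bb5 → Eb6
D6 → G6

A4 G5 Bb5 Eb6 G6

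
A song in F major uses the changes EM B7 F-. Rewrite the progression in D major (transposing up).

F major up to D major is a major sixth; each chord root moves by that interval while the quality stays the same.
EM: root E up a major sixth → C#, giving C#M.
B7: root B up a major sixth → G#, giving G#7.
F-: root F up a major sixth → D, giving D-.

C#M G#7 D-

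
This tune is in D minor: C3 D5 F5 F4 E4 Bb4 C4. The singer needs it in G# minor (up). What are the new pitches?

F#3 G#5 B5 B4 A#4 E5 F#4

D minor to G# minor up is an augmented fourth, so every note moves up by that interval.
C3 → F#3
D5 → G#5
F5 → B5
F4 → B4
E4 → A#4
Bb4 → E5
C4 → F#4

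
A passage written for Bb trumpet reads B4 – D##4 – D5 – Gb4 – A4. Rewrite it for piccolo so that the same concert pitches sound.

A3 C##3 C4 Fb3 G3

First find concert pitch: the Bb trumpet sounds a major second below written, so B4 D##4 D5 Gb4 A4 sounds A4 C##4 C5 Fb4 G4.
Then write for piccolo: it sounds a perfect octave above written, so the part must be a perfect octave below concert.
A4 → A3
C##4 → C##3
C5 → C4
Fb4 → Fb3
G4 → G3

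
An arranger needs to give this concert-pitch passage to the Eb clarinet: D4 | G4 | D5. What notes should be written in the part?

The Eb clarinet sounds a minor third above written, so the written part must be a minor third below concert — transpose each note down.
D4 becomes B3
G4 becomes E4
D5 becomes B4

B3 E4 B4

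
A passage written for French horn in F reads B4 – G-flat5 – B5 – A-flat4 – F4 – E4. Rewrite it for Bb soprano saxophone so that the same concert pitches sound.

First find concert pitch: the French horn in F sounds a perfect fifth below written, so B4 G-flat5 B5 A-flat4 F4 E4 sounds E4 Cb5 E5 Db4 Bb3 A3.
Then write for Bb soprano saxophone: it sounds a major second below written, so the part must be a major second above concert.
E4 → F#4
Cb5 → Db5
E5 → F#5
Db4 → Eb4
Bb3 → C4
A3 → B3

F#4 Db5 F#5 Eb4 C4 B3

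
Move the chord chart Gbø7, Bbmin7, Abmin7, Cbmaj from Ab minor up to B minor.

Aø7 C#min7 Bmin7 Dmaj

Ab minor up to B minor is an augmented second; each chord root moves by that interval while the quality stays the same.
Gbø7: root Gb up an augmented second → A, giving Aø7.
Bbmin7: root Bb up an augmented second → C#, giving C#min7.
Abmin7: root Ab up an augmented second → B, giving Bmin7.
Cbmaj: root Cb up an augmented second → D, giving Dmaj.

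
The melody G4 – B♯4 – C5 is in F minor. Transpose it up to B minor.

From F up to B is an augmented fourth; apply that to each pitch.
G4 to C#5
B#4 to E##5
C5 to F#5

C#5 E##5 F#5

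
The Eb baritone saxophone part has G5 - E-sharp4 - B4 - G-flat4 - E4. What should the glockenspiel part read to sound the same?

First find concert pitch: the Eb baritone saxophone sounds a major thirteenth below written, so G5 E-sharp4 B4 G-flat4 E4 sounds Bb3 G#2 D3 Bbb2 G2.
Then write for glockenspiel: it sounds a perfect fifteenth above written, so the part must be a perfect fifteenth below concert.
Bb3 → Bb1
G#2 → G#0
D3 → D1
Bbb2 → Bbb0
G2 → G0

Bb1 G#0 D1 Bbb0 G0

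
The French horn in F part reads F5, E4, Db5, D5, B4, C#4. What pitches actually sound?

Bb4 A3 Gb4 G4 E4 F#3

The French horn in F sounds a perfect fifth below written, so transpose each written note down a perfect fifth.
F5 -> Bb4
E4 -> A3
Db5 -> Gb4
D5 -> G4
B4 -> E4
C#4 -> F#3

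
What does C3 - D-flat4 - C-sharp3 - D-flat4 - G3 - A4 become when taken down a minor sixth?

E2 F3 E#2 F3 B2 C#4

C3 down a minor sixth is E2.
A minor sixth down from Db4 gives F3.
C#3 down a minor sixth is E#2.
Db4 down a minor sixth is F3.
G3 down a minor sixth is B2.
A4: a sixth down reaches C, and 8 semitones makes it C#4.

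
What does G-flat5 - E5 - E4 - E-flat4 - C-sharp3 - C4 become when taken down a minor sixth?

Gb5 -> Bb4
E5 -> G#4
E4 -> G#3
Eb4 -> G3
C#3 -> E#2
C4 -> E3

Bb4 G#4 G#3 G3 E#2 E3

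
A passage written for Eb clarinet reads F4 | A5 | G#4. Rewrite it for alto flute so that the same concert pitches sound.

Db5 F6 E5

First find concert pitch: the Eb clarinet sounds a minor third above written, so F4 A5 G#4 sounds Ab4 C6 B4.
Then write for alto flute: it sounds a perfect fourth below written, so the part must be a perfect fourth above concert.
Ab4 → Db5
C6 → F6
B4 → E5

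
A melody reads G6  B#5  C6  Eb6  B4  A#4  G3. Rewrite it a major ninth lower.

F5 A#4 Bb4 Db5 A3 G#3 F2

A major ninth down from G6 gives F5.
A major ninth down from B#5 gives A#4.
A major ninth down from C6 gives Bb4.
Eb6 down a major ninth is Db5.
A major ninth down from B4 gives A3.
A major ninth down from A#4 gives G#3.
A major ninth down from G3 gives F2.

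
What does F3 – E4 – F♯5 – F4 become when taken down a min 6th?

A2 G#3 A#4 A3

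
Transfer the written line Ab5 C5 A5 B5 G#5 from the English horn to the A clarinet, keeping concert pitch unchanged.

First find concert pitch: the English horn sounds a perfect fifth below written, so Ab5 C5 A5 B5 G#5 sounds Db5 F4 D5 E5 C#5.
Then write for A clarinet: it sounds a minor third below written, so the part must be a minor third above concert.
Db5 → Fb5
F4 → Ab4
D5 → F5
E5 → G5
C#5 → E5

Fb5 Ab4 F5 G5 E5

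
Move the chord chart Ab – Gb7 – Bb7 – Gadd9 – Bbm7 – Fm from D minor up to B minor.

F Eb7 G7 Eadd9 Gm7 Dm

D minor up to B minor is a major sixth; each chord root moves by that interval while the quality stays the same.
Ab: root Ab up a major sixth → F, giving F.
Gb7: root Gb up a major sixth → Eb, giving Eb7.
Bb7: root Bb up a major sixth → G, giving G7.
Gadd9: root G up a major sixth → E, giving Eadd9.
Bbm7: root Bb up a major sixth → G, giving Gm7.
Fm: root F up a major sixth → D, giving Dm.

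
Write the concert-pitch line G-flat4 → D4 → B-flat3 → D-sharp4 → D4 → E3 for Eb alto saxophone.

The Eb alto saxophone sounds a major sixth below written, so the written part must be a major sixth above concert — transpose each note up.
Gb4 -> Eb5
D4 -> B4
Bb3 -> G4
D#4 -> B#4
D4 -> B4
E3 -> C#4

Eb5 B4 G4 B#4 B4 C#4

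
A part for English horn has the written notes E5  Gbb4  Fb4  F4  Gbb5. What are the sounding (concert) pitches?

A4 Cbb4 Bbb3 Bb3 Cbb5

The English horn sounds a perfect fifth below written, so transpose each written note down a perfect fifth.
E5 -> A4
Gbb4 -> Cbb4
Fb4 -> Bbb3
F4 -> Bb3
Gbb5 -> Cbb5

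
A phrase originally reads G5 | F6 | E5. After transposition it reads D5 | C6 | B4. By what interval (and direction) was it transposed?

down a perfect fourth

Take the first pair: G5 → D5. G to D spans 4 letter names, so the interval is some kind of fourth.
D5 to G5 is 5 semitones, which makes it a perfect fourth; the second version is lower, so the direction is down.
Checking another pair — E5 → B4 — gives the same interval.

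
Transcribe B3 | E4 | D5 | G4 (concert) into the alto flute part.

E4 A4 G5 C5

The alto flute sounds a perfect fourth below written, so the written part must be a perfect fourth above concert — transpose each note up.
B3 becomes E4
E4 becomes A4
D5 becomes G5
G4 becomes C5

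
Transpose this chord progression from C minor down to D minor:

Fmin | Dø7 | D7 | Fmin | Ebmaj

Gmin Eø7 E7 Gmin Fmaj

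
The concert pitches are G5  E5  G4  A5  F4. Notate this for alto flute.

C6 A5 C5 D6 Bb4

The alto flute sounds a perfect fourth below written, so the written part must be a perfect fourth above concert — transpose each note up.
G5 to C6
E5 to A5
G4 to C5
A5 to D6
F4 to Bb4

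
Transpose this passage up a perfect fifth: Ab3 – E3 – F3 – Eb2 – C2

Ab3 -> Eb4
E3 -> B3
F3 -> C4
Eb2 -> Bb2
C2 -> G2

Eb4 B3 C4 Bb2 G2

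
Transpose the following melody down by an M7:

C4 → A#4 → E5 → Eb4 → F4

C4: a seventh down reaches D, and 11 semitones makes it Db3.
A#4: a seventh down reaches B, and 11 semitones makes it B3.
E5: a seventh down reaches F, and 11 semitones makes it F4.
A major seventh down from Eb4 gives Fb3.
F4 down a major seventh is Gb3.

Db3 B3 F4 Fb3 Gb3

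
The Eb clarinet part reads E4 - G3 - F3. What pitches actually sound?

G4 Bb3 Ab3

Written C4 on the Eb clarinet sounds as Eb4, a minor third higher; apply that shift to every note.
E4 -> G4
G3 -> Bb3
F3 -> Ab3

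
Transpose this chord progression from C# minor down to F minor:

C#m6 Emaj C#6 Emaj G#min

Fm6 Abmaj F6 Abmaj Cmin

C# minor down to F minor is an augmented fifth; each chord root moves by that interval while the quality stays the same.
C#m6: root C# down an augmented fifth → F, giving Fm6.
Emaj: root E down an augmented fifth → Ab, giving Abmaj.
C#6: root C# down an augmented fifth → F, giving F6.
Emaj: root E down an augmented fifth → Ab, giving Abmaj.
G#min: root G# down an augmented fifth → C, giving Cmin.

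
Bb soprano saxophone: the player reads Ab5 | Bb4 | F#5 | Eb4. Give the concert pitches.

Gb5 Ab4 E5 Db4

Written C4 on the Bb soprano saxophone sounds as Bb3, a major second lower; apply that shift to every note.
Ab5 gives Gb5
Bb4 gives Ab4
F#5 gives E5
Eb4 gives Db4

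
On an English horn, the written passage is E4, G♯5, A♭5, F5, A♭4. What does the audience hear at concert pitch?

A3 C#5 Db5 Bb4 Db4

The English horn sounds a perfect fifth below written, so transpose each written note down a perfect fifth.
E4 -> A3
G#5 -> C#5
Ab5 -> Db5
F5 -> Bb4
Ab4 -> Db4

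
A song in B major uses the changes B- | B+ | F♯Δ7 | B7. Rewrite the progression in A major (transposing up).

A- A+ EΔ7 A7

B major up to A major is a minor seventh; each chord root moves by that interval while the quality stays the same.
B-: root B up a minor seventh → A, giving A-.
B+: root B up a minor seventh → A, giving A+.
F♯Δ7: root F♯ up a minor seventh → E, giving EΔ7.
B7: root B up a minor seventh → A, giving A7.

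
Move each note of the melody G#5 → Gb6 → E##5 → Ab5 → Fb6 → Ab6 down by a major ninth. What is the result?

F#4 Fb5 D##4 Gb4 Ebb5 Gb5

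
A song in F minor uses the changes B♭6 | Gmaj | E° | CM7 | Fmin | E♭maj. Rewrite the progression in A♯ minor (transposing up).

D#6 B#maj G##° E#M7 A#min G#maj

F minor up to A♯ minor is an augmented third; each chord root moves by that interval while the quality stays the same.
B♭6: root B♭ up an augmented third → D#, giving D#6.
Gmaj: root G up an augmented third → B#, giving B#maj.
E°: root E up an augmented third → G##, giving G##°.
CM7: root C up an augmented third → E#, giving E#M7.
Fmin: root F up an augmented third → A#, giving A#min.
E♭maj: root E♭ up an augmented third → G#, giving G#maj.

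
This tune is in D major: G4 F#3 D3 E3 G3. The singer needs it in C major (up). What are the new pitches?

From D up to C is a minor seventh; apply that to each pitch.
G4 -> F5
F#3 -> E4
D3 -> C4
E3 -> D4
G3 -> F4

F5 E4 C4 D4 F4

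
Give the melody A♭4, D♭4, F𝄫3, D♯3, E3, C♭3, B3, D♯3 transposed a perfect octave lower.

Ab3 Db3 Fbb2 D#2 E2 Cb2 B2 D#2

A perfect octave down from Ab4 gives Ab3.
A perfect octave down from Db4 gives Db3.
A perfect octave down from Fbb3 gives Fbb2.
D#3: an octave down reaches D, and 12 semitones makes it D#2.
E3 down a perfect octave is E2.
Cb3 down a perfect octave is Cb2.
B3: an octave down reaches B, and 12 semitones makes it B2.
D#3: an octave down reaches D, and 12 semitones makes it D#2.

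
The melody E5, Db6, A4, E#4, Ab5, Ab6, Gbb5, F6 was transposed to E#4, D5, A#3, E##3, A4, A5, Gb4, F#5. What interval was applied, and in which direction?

From E5 to E#4 is 8 letter names — an octave of some quality.
E#4 to E5 is 11 semitones, which makes it a diminished octave; the second version is lower, so the direction is down.
Checking another pair — F6 → F#5 — gives the same interval.

down a diminished octave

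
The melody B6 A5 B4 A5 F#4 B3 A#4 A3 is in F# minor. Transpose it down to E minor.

From F# down to E is a major second; apply that to each pitch.
B6 becomes A6
A5 becomes G5
B4 becomes A4
A5 becomes G5
F#4 becomes E4
B3 becomes A3
A#4 becomes G#4
A3 becomes G3

A6 G5 A4 G5 E4 A3 G#4 G3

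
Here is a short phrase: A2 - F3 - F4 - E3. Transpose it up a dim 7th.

Gb3 Ebb4 Ebb5 Db4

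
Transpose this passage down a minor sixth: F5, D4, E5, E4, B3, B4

A4 F#3 G#4 G#3 D#3 D#4

F5 down a minor sixth is A4.
A minor sixth down from D4 gives F#3.
E5: a sixth down reaches G, and 8 semitones makes it G#4.
E4 down a minor sixth is G#3.
A minor sixth down from B3 gives D#3.
B4 down a minor sixth is D#4.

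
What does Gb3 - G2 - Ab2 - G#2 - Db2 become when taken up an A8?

G4 G#3 A3 G##3 D3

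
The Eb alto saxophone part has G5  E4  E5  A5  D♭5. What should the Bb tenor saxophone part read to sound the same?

C6 A4 A5 D6 Gb5

First find concert pitch: the Eb alto saxophone sounds a major sixth below written, so G5 E4 E5 A5 D♭5 sounds Bb4 G3 G4 C5 Fb4.
Then write for Bb tenor saxophone: it sounds a major ninth below written, so the part must be a major ninth above concert.
Bb4 → C6
G3 → A4
G4 → A5
C5 → D6
Fb4 → Gb5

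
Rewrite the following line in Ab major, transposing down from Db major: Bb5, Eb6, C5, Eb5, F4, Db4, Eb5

F5 Bb5 G4 Bb4 C4 Ab3 Bb4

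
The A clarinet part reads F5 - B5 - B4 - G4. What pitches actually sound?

D5 G#5 G#4 E4

The A clarinet sounds a minor third below written, so transpose each written note down a minor third.
F5 → D5
B5 → G#5
B4 → G#4
G4 → E4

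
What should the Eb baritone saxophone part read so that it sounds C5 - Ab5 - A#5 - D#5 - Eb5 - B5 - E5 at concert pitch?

A6 F7 F##7 B#6 C7 G#7 C#7

The Eb baritone saxophone sounds a major thirteenth below written, so the written part must be a major thirteenth above concert — transpose each note up.
C5 to A6
Ab5 to F7
A#5 to F##7
D#5 to B#6
Eb5 to C7
B5 to G#7
E5 to C#7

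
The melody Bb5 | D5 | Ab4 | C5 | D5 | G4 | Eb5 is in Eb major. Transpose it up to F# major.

C#6 E#5 B4 D#5 E#5 A#4 F#5

From Eb up to F# is an augmented second; apply that to each pitch.
Bb5 gives C#6
D5 gives E#5
Ab4 gives B4
C5 gives D#5
D5 gives E#5
G4 gives A#4
Eb5 gives F#5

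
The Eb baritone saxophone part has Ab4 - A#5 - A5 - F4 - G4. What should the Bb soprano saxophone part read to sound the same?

Db3 D#4 D4 Bb2 C3

First find concert pitch: the Eb baritone saxophone sounds a major thirteenth below written, so Ab4 A#5 A5 F4 G4 sounds Cb3 C#4 C4 Ab2 Bb2.
Then write for Bb soprano saxophone: it sounds a major second below written, so the part must be a major second above concert.
Cb3 → Db3
C#4 → D#4
C4 → D4
Ab2 → Bb2
Bb2 → C3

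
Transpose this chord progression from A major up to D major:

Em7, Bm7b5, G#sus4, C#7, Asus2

A major up to D major is a perfect fourth; each chord root moves by that interval while the quality stays the same.
Em7: root E up a perfect fourth → A, giving Am7.
Bm7b5: root B up a perfect fourth → E, giving Em7b5.
G#sus4: root G# up a perfect fourth → C#, giving C#sus4.
C#7: root C# up a perfect fourth → F#, giving F#7.
Asus2: root A up a perfect fourth → D, giving Dsus2.

Am7 Em7b5 C#sus4 F#7 Dsus2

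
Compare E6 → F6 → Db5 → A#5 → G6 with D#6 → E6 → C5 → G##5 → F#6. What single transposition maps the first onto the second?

down a minor second

From E6 to D#6 is 2 letter names — a second of some quality.
D#6 to E6 is 1 semitone, which makes it a minor second; the second version is lower, so the direction is down.
Checking another pair — G6 → F#6 — gives the same interval.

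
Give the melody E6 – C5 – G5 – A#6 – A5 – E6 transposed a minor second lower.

D#6 B4 F#5 G##6 G#5 D#6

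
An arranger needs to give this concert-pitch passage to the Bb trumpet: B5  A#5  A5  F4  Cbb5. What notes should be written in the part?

C#6 B#5 B5 G4 Dbb5

The Bb trumpet sounds a major second below written, so the written part must be a major second above concert — transpose each note up.
B5 -> C#6
A#5 -> B#5
A5 -> B5
F4 -> G4
Cbb5 -> Dbb5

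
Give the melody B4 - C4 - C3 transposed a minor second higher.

C5 Db4 Db3

B4 -> C5
C4 -> Db4
C3 -> Db3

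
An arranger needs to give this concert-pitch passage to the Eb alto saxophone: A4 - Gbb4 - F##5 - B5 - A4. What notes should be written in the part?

F#5 Ebb5 D##6 G#6 F#5

The Eb alto saxophone sounds a major sixth below written, so the written part must be a major sixth above concert — transpose each note up.
A4 gives F#5
Gbb4 gives Ebb5
F##5 gives D##6
B5 gives G#6
A4 gives F#5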